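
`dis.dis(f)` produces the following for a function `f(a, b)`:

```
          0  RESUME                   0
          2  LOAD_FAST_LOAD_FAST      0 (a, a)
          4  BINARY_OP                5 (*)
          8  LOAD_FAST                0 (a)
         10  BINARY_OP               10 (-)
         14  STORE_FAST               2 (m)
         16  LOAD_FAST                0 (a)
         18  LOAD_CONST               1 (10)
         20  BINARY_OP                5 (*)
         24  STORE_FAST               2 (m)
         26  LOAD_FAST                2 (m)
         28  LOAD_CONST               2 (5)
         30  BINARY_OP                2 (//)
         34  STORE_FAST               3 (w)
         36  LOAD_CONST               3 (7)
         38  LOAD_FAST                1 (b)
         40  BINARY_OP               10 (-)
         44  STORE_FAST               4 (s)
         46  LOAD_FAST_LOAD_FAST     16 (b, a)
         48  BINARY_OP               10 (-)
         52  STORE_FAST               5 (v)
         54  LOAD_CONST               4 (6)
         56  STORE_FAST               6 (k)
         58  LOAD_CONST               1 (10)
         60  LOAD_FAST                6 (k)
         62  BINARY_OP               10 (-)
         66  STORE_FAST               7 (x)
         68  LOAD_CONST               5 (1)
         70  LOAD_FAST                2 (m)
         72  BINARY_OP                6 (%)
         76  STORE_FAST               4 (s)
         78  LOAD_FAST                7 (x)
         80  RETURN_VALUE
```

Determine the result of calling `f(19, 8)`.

4

LOAD_FAST_LOAD_FAST a,a → push 19,19. Stack: [19, 19]
BINARY_OP * → 19 * 19 = 361. Stack: [361]
LOAD_FAST a → push 19. Stack: [361, 19]
BINARY_OP - → 361 - 19 = 342. Stack: [342]
STORE_FAST m → m=342. Stack: []
LOAD_FAST a → push 19. Stack: [19]
LOAD_CONST → push 10. Stack: [19, 10]
BINARY_OP * → 19 * 10 = 190. Stack: [190]
STORE_FAST m → m=190. Stack: []
LOAD_FAST m → push 190. Stack: [190]
LOAD_CONST → push 5. Stack: [190, 5]
BINARY_OP // → 190 // 5 = 38. Stack: [38]
STORE_FAST w → w=38. Stack: []
LOAD_CONST → push 7. Stack: [7]
LOAD_FAST b → push 8. Stack: [7, 8]
BINARY_OP - → 7 - 8 = -1. Stack: [-1]
STORE_FAST s → s=-1. Stack: []
LOAD_FAST_LOAD_FAST b,a → push 8,19. Stack: [8, 19]
BINARY_OP - → 8 - 19 = -11. Stack: [-11]
STORE_FAST v → v=-11. Stack: []
LOAD_CONST → push 6. Stack: [6]
STORE_FAST k → k=6. Stack: []
LOAD_CONST → push 10. Stack: [10]
LOAD_FAST k → push 6. Stack: [10, 6]
BINARY_OP - → 10 - 6 = 4. Stack: [4]
STORE_FAST x → x=4. Stack: []
LOAD_CONST → push 1. Stack: [1]
LOAD_FAST m → push 190. Stack: [1, 190]
BINARY_OP % → 1 % 190 = 1. Stack: [1]
STORE_FAST s → s=1. Stack: []
LOAD_FAST x → push 4. Stack: [4]
RETURN_VALUE → return 4.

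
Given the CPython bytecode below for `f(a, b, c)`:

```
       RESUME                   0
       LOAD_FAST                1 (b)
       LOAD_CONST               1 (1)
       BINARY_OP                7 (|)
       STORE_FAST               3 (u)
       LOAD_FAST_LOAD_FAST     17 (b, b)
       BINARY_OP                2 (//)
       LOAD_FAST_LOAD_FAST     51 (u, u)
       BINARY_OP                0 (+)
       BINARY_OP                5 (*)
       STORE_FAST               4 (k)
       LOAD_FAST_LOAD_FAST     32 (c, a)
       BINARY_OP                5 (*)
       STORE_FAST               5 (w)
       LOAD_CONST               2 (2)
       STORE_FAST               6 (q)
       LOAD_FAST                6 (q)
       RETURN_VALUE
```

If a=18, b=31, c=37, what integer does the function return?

LOAD_FAST b → push 31. Stack: [31]
LOAD_CONST → push 1. Stack: [31, 1]
BINARY_OP | → 31 | 1 = 31. Stack: [31]
STORE_FAST u → u=31. Stack: []
LOAD_FAST_LOAD_FAST b,b → push 31,31. Stack: [31, 31]
BINARY_OP // → 31 // 31 = 1. Stack: [1]
LOAD_FAST_LOAD_FAST u,u → push 31,31. Stack: [1, 31, 31]
BINARY_OP + → 31 + 31 = 62. Stack: [1, 62]
BINARY_OP * → 1 * 62 = 62. Stack: [62]
STORE_FAST k → k=62. Stack: []
LOAD_FAST_LOAD_FAST c,a → push 37,18. Stack: [37, 18]
BINARY_OP * → 37 * 18 = 666. Stack: [666]
STORE_FAST w → w=666. Stack: []
LOAD_CONST → push 2. Stack: [2]
STORE_FAST q → q=2. Stack: []
LOAD_FAST q → push 2. Stack: [2]
RETURN_VALUE → return 2.

2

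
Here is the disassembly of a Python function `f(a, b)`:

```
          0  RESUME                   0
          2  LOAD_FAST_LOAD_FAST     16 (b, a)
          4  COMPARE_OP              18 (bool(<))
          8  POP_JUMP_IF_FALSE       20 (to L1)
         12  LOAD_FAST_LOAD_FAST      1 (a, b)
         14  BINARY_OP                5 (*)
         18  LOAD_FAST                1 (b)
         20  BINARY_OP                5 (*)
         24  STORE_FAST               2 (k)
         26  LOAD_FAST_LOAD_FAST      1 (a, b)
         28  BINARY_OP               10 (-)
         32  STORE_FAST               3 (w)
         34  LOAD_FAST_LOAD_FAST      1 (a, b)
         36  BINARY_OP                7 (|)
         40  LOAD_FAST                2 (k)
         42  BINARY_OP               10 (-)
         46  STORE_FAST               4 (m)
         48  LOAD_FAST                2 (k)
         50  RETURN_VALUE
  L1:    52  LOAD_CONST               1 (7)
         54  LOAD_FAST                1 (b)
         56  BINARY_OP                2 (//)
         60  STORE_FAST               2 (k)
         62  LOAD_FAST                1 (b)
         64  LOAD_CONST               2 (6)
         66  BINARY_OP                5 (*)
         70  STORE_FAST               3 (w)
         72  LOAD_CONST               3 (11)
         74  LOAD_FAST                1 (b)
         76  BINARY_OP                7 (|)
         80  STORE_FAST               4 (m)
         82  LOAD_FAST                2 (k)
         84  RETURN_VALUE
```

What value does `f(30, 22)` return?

14520

LOAD_FAST_LOAD_FAST b,a → push 22,30. Stack: [22, 30]
COMPARE_OP bool(<) → 22 vs 30 = True. Stack: [True]
POP_JUMP_IF_FALSE → pop True; no jump. Stack: []
LOAD_FAST_LOAD_FAST a,b → push 30,22. Stack: [30, 22]
BINARY_OP * → 30 * 22 = 660. Stack: [660]
LOAD_FAST b → push 22. Stack: [660, 22]
BINARY_OP * → 660 * 22 = 14520. Stack: [14520]
STORE_FAST k → k=14520. Stack: []
LOAD_FAST_LOAD_FAST a,b → push 30,22. Stack: [30, 22]
BINARY_OP - → 30 - 22 = 8. Stack: [8]
STORE_FAST w → w=8. Stack: []
LOAD_FAST_LOAD_FAST a,b → push 30,22. Stack: [30, 22]
BINARY_OP | → 30 | 22 = 30. Stack: [30]
LOAD_FAST k → push 14520. Stack: [30, 14520]
BINARY_OP - → 30 - 14520 = -14490. Stack: [-14490]
STORE_FAST m → m=-14490. Stack: []
LOAD_FAST k → push 14520. Stack: [14520]
RETURN_VALUE → return 14520.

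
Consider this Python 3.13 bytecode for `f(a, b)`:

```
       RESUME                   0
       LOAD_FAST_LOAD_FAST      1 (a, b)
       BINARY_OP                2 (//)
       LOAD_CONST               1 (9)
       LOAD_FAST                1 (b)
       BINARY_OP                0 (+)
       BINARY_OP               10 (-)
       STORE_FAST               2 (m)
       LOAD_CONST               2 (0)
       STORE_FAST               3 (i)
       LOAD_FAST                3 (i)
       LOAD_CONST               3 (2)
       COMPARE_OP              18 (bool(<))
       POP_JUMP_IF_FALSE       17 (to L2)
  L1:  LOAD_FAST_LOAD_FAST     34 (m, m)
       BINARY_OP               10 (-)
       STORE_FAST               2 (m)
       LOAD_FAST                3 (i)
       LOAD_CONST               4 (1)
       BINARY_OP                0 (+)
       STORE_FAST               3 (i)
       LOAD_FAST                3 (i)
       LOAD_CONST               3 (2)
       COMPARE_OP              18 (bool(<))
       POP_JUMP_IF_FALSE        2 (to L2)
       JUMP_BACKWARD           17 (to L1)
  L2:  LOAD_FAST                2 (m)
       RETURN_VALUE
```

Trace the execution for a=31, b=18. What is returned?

0

LOAD_FAST_LOAD_FAST a,b → push 31,18. Stack: [31, 18]
BINARY_OP // → 31 // 18 = 1. Stack: [1]
LOAD_CONST → push 9. Stack: [1, 9]
LOAD_FAST b → push 18. Stack: [1, 9, 18]
BINARY_OP + → 9 + 18 = 27. Stack: [1, 27]
BINARY_OP - → 1 - 27 = -26. Stack: [-26]
STORE_FAST m → m=-26. Stack: []
LOAD_CONST → push 0. Stack: [0]
STORE_FAST i → i=0. Stack: []
LOAD_FAST i → push 0. Stack: [0]
LOAD_CONST → push 2. Stack: [0, 2]
COMPARE_OP bool(<) → 0 vs 2 = True. Stack: [True]
POP_JUMP_IF_FALSE → pop True; no jump. Stack: []
LOAD_FAST_LOAD_FAST m,m → push -26,-26. Stack: [-26, -26]
BINARY_OP - → -26 - -26 = 0. Stack: [0]
STORE_FAST m → m=0. Stack: []
LOAD_FAST i → push 0. Stack: [0]
LOAD_CONST → push 1. Stack: [0, 1]
BINARY_OP + → 0 + 1 = 1. Stack: [1]
STORE_FAST i → i=1. Stack: []
LOAD_FAST i → push 1. Stack: [1]
LOAD_CONST → push 2. Stack: [1, 2]
COMPARE_OP bool(<) → 1 vs 2 = True. Stack: [True]
POP_JUMP_IF_FALSE → pop True; no jump. Stack: []
LOAD_FAST_LOAD_FAST m,m → push 0,0. Stack: [0, 0]
BINARY_OP - → 0 - 0 = 0. Stack: [0]
STORE_FAST m → m=0. Stack: []
LOAD_FAST i → push 1. Stack: [1]
LOAD_CONST → push 1. Stack: [1, 1]
BINARY_OP + → 1 + 1 = 2. Stack: [2]
STORE_FAST i → i=2. Stack: []
LOAD_FAST i → push 2. Stack: [2]
LOAD_CONST → push 2. Stack: [2, 2]
COMPARE_OP bool(<) → 2 vs 2 = False. Stack: [False]
POP_JUMP_IF_FALSE → pop False; jump. Stack: []
LOAD_FAST m → push 0. Stack: [0]
RETURN_VALUE → return 0.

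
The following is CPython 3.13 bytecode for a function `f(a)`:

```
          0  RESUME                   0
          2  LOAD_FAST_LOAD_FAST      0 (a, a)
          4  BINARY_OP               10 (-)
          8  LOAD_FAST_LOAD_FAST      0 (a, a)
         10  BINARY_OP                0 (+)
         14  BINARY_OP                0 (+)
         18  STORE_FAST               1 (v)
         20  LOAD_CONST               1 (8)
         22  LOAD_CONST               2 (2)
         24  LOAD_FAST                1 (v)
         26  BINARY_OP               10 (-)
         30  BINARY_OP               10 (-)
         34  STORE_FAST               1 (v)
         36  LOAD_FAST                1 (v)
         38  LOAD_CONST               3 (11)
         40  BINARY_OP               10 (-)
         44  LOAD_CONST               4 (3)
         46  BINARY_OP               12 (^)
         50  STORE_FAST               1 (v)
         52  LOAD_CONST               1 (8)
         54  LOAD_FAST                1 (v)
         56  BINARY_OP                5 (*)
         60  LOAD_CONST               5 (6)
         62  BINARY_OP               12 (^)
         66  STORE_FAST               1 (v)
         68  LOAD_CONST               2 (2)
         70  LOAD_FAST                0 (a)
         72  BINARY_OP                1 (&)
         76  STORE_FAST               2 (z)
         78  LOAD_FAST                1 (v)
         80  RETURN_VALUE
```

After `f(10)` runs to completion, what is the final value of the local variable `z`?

LOAD_FAST_LOAD_FAST a,a → push 10,10. Stack: [10, 10]
BINARY_OP - → 10 - 10 = 0. Stack: [0]
LOAD_FAST_LOAD_FAST a,a → push 10,10. Stack: [0, 10, 10]
BINARY_OP + → 10 + 10 = 20. Stack: [0, 20]
BINARY_OP + → 0 + 20 = 20. Stack: [20]
STORE_FAST v → v=20. Stack: []
LOAD_CONST → push 8. Stack: [8]
LOAD_CONST → push 2. Stack: [8, 2]
LOAD_FAST v → push 20. Stack: [8, 2, 20]
BINARY_OP - → 2 - 20 = -18. Stack: [8, -18]
BINARY_OP - → 8 - -18 = 26. Stack: [26]
STORE_FAST v → v=26. Stack: []
LOAD_FAST v → push 26. Stack: [26]
LOAD_CONST → push 11. Stack: [26, 11]
BINARY_OP - → 26 - 11 = 15. Stack: [15]
LOAD_CONST → push 3. Stack: [15, 3]
BINARY_OP ^ → 15 ^ 3 = 12. Stack: [12]
STORE_FAST v → v=12. Stack: []
LOAD_CONST → push 8. Stack: [8]
LOAD_FAST v → push 12. Stack: [8, 12]
BINARY_OP * → 8 * 12 = 96. Stack: [96]
LOAD_CONST → push 6. Stack: [96, 6]
BINARY_OP ^ → 96 ^ 6 = 102. Stack: [102]
STORE_FAST v → v=102. Stack: []
LOAD_CONST → push 2. Stack: [2]
LOAD_FAST a → push 10. Stack: [2, 10]
BINARY_OP & → 2 & 10 = 2. Stack: [2]
STORE_FAST z → z=2. Stack: []
LOAD_FAST v → push 102. Stack: [102]
RETURN_VALUE → return 102.

2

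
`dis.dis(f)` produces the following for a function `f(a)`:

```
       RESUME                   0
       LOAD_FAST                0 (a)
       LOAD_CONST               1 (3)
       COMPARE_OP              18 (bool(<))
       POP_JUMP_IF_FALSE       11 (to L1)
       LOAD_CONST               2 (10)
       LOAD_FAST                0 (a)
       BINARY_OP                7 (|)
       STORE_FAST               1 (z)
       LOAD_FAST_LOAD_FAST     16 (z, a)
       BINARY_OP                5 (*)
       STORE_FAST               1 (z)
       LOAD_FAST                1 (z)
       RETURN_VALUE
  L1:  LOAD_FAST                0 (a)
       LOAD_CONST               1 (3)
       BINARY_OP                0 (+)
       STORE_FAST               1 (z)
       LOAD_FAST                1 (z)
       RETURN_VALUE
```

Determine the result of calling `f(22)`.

25

LOAD_FAST a → push 22. Stack: [22]
LOAD_CONST → push 3. Stack: [22, 3]
COMPARE_OP bool(<) → 22 vs 3 = False. Stack: [False]
POP_JUMP_IF_FALSE → pop False; jump. Stack: []
LOAD_FAST a → push 22. Stack: [22]
LOAD_CONST → push 3. Stack: [22, 3]
BINARY_OP + → 22 + 3 = 25. Stack: [25]
STORE_FAST z → z=25. Stack: []
LOAD_FAST z → push 25. Stack: [25]
RETURN_VALUE → return 25.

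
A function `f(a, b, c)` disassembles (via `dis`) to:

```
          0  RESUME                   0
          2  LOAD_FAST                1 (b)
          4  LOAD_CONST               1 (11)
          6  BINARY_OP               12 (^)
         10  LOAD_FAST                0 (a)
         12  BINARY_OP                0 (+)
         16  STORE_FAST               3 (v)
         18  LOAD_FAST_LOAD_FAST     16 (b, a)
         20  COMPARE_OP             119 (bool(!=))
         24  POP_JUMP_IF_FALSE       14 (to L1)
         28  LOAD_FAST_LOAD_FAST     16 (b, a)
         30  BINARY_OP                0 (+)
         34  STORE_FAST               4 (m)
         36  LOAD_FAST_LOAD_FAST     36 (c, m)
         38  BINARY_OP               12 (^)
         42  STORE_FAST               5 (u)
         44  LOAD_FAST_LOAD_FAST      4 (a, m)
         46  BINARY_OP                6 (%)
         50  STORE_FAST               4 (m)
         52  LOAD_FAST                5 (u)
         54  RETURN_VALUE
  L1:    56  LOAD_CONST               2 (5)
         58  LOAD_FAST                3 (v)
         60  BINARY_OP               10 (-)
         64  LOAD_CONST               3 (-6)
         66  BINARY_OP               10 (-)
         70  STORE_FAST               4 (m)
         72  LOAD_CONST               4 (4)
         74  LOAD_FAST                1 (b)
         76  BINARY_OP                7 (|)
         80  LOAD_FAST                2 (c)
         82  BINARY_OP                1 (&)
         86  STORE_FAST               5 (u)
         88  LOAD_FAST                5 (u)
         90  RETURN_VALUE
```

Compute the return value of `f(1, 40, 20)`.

61

LOAD_FAST b → push 40. Stack: [40]
LOAD_CONST → push 11. Stack: [40, 11]
BINARY_OP ^ → 40 ^ 11 = 35. Stack: [35]
LOAD_FAST a → push 1. Stack: [35, 1]
BINARY_OP + → 35 + 1 = 36. Stack: [36]
STORE_FAST v → v=36. Stack: []
LOAD_FAST_LOAD_FAST b,a → push 40,1. Stack: [40, 1]
COMPARE_OP bool(!=) → 40 vs 1 = True. Stack: [True]
POP_JUMP_IF_FALSE → pop True; no jump. Stack: []
LOAD_FAST_LOAD_FAST b,a → push 40,1. Stack: [40, 1]
BINARY_OP + → 40 + 1 = 41. Stack: [41]
STORE_FAST m → m=41. Stack: []
LOAD_FAST_LOAD_FAST c,m → push 20,41. Stack: [20, 41]
BINARY_OP ^ → 20 ^ 41 = 61. Stack: [61]
STORE_FAST u → u=61. Stack: []
LOAD_FAST_LOAD_FAST a,m → push 1,41. Stack: [1, 41]
BINARY_OP % → 1 % 41 = 1. Stack: [1]
STORE_FAST m → m=1. Stack: []
LOAD_FAST u → push 61. Stack: [61]
RETURN_VALUE → return 61.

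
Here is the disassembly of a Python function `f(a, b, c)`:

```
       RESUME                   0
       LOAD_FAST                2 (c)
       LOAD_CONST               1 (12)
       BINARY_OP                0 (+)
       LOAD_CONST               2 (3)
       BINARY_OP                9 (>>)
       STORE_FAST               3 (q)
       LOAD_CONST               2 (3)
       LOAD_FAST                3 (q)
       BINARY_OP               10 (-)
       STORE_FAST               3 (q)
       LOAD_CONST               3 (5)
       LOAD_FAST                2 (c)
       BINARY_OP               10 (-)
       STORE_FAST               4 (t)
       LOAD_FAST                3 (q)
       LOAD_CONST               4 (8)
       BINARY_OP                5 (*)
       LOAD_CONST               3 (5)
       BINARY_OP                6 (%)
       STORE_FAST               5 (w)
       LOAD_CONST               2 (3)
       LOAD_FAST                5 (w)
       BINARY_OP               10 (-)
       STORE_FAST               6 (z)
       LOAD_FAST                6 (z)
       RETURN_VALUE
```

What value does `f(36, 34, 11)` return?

0

LOAD_FAST c → push 11. Stack: [11]
LOAD_CONST → push 12. Stack: [11, 12]
BINARY_OP + → 11 + 12 = 23. Stack: [23]
LOAD_CONST → push 3. Stack: [23, 3]
BINARY_OP >> → 23 >> 3 = 2. Stack: [2]
STORE_FAST q → q=2. Stack: []
LOAD_CONST → push 3. Stack: [3]
LOAD_FAST q → push 2. Stack: [3, 2]
BINARY_OP - → 3 - 2 = 1. Stack: [1]
STORE_FAST q → q=1. Stack: []
LOAD_CONST → push 5. Stack: [5]
LOAD_FAST c → push 11. Stack: [5, 11]
BINARY_OP - → 5 - 11 = -6. Stack: [-6]
STORE_FAST t → t=-6. Stack: []
LOAD_FAST q → push 1. Stack: [1]
LOAD_CONST → push 8. Stack: [1, 8]
BINARY_OP * → 1 * 8 = 8. Stack: [8]
LOAD_CONST → push 5. Stack: [8, 5]
BINARY_OP % → 8 % 5 = 3. Stack: [3]
STORE_FAST w → w=3. Stack: []
LOAD_CONST → push 3. Stack: [3]
LOAD_FAST w → push 3. Stack: [3, 3]
BINARY_OP - → 3 - 3 = 0. Stack: [0]
STORE_FAST z → z=0. Stack: []
LOAD_FAST z → push 0. Stack: [0]
RETURN_VALUE → return 0.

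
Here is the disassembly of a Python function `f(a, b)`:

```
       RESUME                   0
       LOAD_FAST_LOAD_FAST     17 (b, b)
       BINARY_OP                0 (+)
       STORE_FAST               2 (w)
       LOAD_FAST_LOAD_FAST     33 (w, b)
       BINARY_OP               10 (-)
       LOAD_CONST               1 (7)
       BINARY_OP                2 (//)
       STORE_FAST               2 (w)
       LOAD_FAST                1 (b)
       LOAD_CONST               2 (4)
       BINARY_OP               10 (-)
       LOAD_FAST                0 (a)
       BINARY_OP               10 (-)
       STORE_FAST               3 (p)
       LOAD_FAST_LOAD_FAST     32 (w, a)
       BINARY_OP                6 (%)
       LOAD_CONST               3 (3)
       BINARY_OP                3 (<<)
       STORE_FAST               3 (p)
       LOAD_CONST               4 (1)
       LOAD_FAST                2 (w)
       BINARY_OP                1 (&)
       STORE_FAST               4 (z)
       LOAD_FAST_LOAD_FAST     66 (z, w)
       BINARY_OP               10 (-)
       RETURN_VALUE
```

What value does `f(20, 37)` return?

-4

LOAD_FAST_LOAD_FAST b,b → push 37,37. Stack: [37, 37]
BINARY_OP + → 37 + 37 = 74. Stack: [74]
STORE_FAST w → w=74. Stack: []
LOAD_FAST_LOAD_FAST w,b → push 74,37. Stack: [74, 37]
BINARY_OP - → 74 - 37 = 37. Stack: [37]
LOAD_CONST → push 7. Stack: [37, 7]
BINARY_OP // → 37 // 7 = 5. Stack: [5]
STORE_FAST w → w=5. Stack: []
LOAD_FAST b → push 37. Stack: [37]
LOAD_CONST → push 4. Stack: [37, 4]
BINARY_OP - → 37 - 4 = 33. Stack: [33]
LOAD_FAST a → push 20. Stack: [33, 20]
BINARY_OP - → 33 - 20 = 13. Stack: [13]
STORE_FAST p → p=13. Stack: []
LOAD_FAST_LOAD_FAST w,a → push 5,20. Stack: [5, 20]
BINARY_OP % → 5 % 20 = 5. Stack: [5]
LOAD_CONST → push 3. Stack: [5, 3]
BINARY_OP << → 5 << 3 = 40. Stack: [40]
STORE_FAST p → p=40. Stack: []
LOAD_CONST → push 1. Stack: [1]
LOAD_FAST w → push 5. Stack: [1, 5]
BINARY_OP & → 1 & 5 = 1. Stack: [1]
STORE_FAST z → z=1. Stack: []
LOAD_FAST_LOAD_FAST z,w → push 1,5. Stack: [1, 5]
BINARY_OP - → 1 - 5 = -4. Stack: [-4]
RETURN_VALUE → return -4.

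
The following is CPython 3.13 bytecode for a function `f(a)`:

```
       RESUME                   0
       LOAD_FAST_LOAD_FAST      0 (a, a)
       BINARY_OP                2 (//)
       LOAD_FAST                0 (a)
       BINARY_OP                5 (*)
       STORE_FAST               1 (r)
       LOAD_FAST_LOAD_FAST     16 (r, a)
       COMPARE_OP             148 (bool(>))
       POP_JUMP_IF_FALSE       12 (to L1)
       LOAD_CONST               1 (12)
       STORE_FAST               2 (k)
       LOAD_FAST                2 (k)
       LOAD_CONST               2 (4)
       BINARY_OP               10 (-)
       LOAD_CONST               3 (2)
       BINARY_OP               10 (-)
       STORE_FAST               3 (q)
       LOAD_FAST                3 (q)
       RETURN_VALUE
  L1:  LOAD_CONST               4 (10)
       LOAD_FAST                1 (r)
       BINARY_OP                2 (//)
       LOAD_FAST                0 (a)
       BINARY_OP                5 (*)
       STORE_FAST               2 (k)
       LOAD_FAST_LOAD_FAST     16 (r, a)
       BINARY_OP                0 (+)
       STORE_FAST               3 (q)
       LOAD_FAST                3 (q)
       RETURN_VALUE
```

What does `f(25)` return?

LOAD_FAST_LOAD_FAST a,a → push 25,25. Stack: [25, 25]
BINARY_OP // → 25 // 25 = 1. Stack: [1]
LOAD_FAST a → push 25. Stack: [1, 25]
BINARY_OP * → 1 * 25 = 25. Stack: [25]
STORE_FAST r → r=25. Stack: []
LOAD_FAST_LOAD_FAST r,a → push 25,25. Stack: [25, 25]
COMPARE_OP bool(>) → 25 vs 25 = False. Stack: [False]
POP_JUMP_IF_FALSE → pop False; jump. Stack: []
LOAD_CONST → push 10. Stack: [10]
LOAD_FAST r → push 25. Stack: [10, 25]
BINARY_OP // → 10 // 25 = 0. Stack: [0]
LOAD_FAST a → push 25. Stack: [0, 25]
BINARY_OP * → 0 * 25 = 0. Stack: [0]
STORE_FAST k → k=0. Stack: []
LOAD_FAST_LOAD_FAST r,a → push 25,25. Stack: [25, 25]
BINARY_OP + → 25 + 25 = 50. Stack: [50]
STORE_FAST q → q=50. Stack: []
LOAD_FAST q → push 50. Stack: [50]
RETURN_VALUE → return 50.

50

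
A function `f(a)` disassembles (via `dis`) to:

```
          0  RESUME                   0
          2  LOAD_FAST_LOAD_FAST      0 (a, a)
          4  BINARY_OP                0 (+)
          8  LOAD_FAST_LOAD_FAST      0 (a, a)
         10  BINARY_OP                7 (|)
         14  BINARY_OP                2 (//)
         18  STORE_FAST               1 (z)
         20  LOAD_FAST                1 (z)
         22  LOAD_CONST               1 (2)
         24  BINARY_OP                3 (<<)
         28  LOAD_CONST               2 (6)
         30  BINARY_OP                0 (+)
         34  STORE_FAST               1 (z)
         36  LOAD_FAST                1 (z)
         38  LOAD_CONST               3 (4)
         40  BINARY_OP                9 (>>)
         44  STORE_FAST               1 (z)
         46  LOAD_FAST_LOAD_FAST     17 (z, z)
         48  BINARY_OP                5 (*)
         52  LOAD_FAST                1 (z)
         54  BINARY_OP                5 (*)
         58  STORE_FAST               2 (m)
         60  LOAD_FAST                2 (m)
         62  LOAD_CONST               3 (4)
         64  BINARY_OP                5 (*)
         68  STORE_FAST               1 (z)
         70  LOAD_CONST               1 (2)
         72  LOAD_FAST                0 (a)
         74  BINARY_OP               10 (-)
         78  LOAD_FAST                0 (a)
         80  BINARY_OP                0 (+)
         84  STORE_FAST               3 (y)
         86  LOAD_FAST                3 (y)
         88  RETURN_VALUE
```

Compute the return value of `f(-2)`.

LOAD_FAST_LOAD_FAST a,a → push -2,-2. Stack: [-2, -2]
BINARY_OP + → -2 + -2 = -4. Stack: [-4]
LOAD_FAST_LOAD_FAST a,a → push -2,-2. Stack: [-4, -2, -2]
BINARY_OP | → -2 | -2 = -2. Stack: [-4, -2]
BINARY_OP // → -4 // -2 = 2. Stack: [2]
STORE_FAST z → z=2. Stack: []
LOAD_FAST z → push 2. Stack: [2]
LOAD_CONST → push 2. Stack: [2, 2]
BINARY_OP << → 2 << 2 = 8. Stack: [8]
LOAD_CONST → push 6. Stack: [8, 6]
BINARY_OP + → 8 + 6 = 14. Stack: [14]
STORE_FAST z → z=14. Stack: []
LOAD_FAST z → push 14. Stack: [14]
LOAD_CONST → push 4. Stack: [14, 4]
BINARY_OP >> → 14 >> 4 = 0. Stack: [0]
STORE_FAST z → z=0. Stack: []
LOAD_FAST_LOAD_FAST z,z → push 0,0. Stack: [0, 0]
BINARY_OP * → 0 * 0 = 0. Stack: [0]
LOAD_FAST z → push 0. Stack: [0, 0]
BINARY_OP * → 0 * 0 = 0. Stack: [0]
STORE_FAST m → m=0. Stack: []
LOAD_FAST m → push 0. Stack: [0]
LOAD_CONST → push 4. Stack: [0, 4]
BINARY_OP * → 0 * 4 = 0. Stack: [0]
STORE_FAST z → z=0. Stack: []
LOAD_CONST → push 2. Stack: [2]
LOAD_FAST a → push -2. Stack: [2, -2]
BINARY_OP - → 2 - -2 = 4. Stack: [4]
LOAD_FAST a → push -2. Stack: [4, -2]
BINARY_OP + → 4 + -2 = 2. Stack: [2]
STORE_FAST y → y=2. Stack: []
LOAD_FAST y → push 2. Stack: [2]
RETURN_VALUE → return 2.

2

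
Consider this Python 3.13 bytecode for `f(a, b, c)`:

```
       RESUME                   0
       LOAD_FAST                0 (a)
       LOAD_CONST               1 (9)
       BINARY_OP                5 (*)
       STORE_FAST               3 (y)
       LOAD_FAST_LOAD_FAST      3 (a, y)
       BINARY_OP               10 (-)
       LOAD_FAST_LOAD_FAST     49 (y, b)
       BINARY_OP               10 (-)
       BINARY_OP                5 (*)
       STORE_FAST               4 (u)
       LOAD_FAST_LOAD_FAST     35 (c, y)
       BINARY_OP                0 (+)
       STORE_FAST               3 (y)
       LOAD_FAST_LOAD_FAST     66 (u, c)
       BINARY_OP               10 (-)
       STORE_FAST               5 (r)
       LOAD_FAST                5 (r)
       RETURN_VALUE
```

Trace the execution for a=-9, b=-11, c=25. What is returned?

LOAD_FAST a → push -9. Stack: [-9]
LOAD_CONST → push 9. Stack: [-9, 9]
BINARY_OP * → -9 * 9 = -81. Stack: [-81]
STORE_FAST y → y=-81. Stack: []
LOAD_FAST_LOAD_FAST a,y → push -9,-81. Stack: [-9, -81]
BINARY_OP - → -9 - -81 = 72. Stack: [72]
LOAD_FAST_LOAD_FAST y,b → push -81,-11. Stack: [72, -81, -11]
BINARY_OP - → -81 - -11 = -70. Stack: [72, -70]
BINARY_OP * → 72 * -70 = -5040. Stack: [-5040]
STORE_FAST u → u=-5040. Stack: []
LOAD_FAST_LOAD_FAST c,y → push 25,-81. Stack: [25, -81]
BINARY_OP + → 25 + -81 = -56. Stack: [-56]
STORE_FAST y → y=-56. Stack: []
LOAD_FAST_LOAD_FAST u,c → push -5040,25. Stack: [-5040, 25]
BINARY_OP - → -5040 - 25 = -5065. Stack: [-5065]
STORE_FAST r → r=-5065. Stack: []
LOAD_FAST r → push -5065. Stack: [-5065]
RETURN_VALUE → return -5065.

-5065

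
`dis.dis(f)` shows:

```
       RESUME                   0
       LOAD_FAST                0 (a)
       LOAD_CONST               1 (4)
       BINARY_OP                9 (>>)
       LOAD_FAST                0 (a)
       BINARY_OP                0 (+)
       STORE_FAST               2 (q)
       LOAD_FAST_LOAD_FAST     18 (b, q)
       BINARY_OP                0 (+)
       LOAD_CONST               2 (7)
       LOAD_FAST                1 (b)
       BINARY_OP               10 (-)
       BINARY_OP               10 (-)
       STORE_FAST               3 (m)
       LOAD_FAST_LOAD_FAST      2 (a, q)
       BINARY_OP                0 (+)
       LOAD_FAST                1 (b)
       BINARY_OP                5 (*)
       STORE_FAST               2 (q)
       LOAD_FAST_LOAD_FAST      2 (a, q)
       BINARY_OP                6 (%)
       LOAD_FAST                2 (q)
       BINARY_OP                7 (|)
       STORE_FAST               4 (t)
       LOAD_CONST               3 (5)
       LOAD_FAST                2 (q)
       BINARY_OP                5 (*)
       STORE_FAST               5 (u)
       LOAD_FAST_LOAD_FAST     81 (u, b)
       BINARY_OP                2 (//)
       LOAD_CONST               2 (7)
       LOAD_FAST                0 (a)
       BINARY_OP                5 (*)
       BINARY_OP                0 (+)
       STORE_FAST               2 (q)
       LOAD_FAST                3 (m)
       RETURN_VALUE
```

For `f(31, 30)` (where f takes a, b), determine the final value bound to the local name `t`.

1919

LOAD_FAST a → push 31. Stack: [31]
LOAD_CONST → push 4. Stack: [31, 4]
BINARY_OP >> → 31 >> 4 = 1. Stack: [1]
LOAD_FAST a → push 31. Stack: [1, 31]
BINARY_OP + → 1 + 31 = 32. Stack: [32]
STORE_FAST q → q=32. Stack: []
LOAD_FAST_LOAD_FAST b,q → push 30,32. Stack: [30, 32]
BINARY_OP + → 30 + 32 = 62. Stack: [62]
LOAD_CONST → push 7. Stack: [62, 7]
LOAD_FAST b → push 30. Stack: [62, 7, 30]
BINARY_OP - → 7 - 30 = -23. Stack: [62, -23]
BINARY_OP - → 62 - -23 = 85. Stack: [85]
STORE_FAST m → m=85. Stack: []
LOAD_FAST_LOAD_FAST a,q → push 31,32. Stack: [31, 32]
BINARY_OP + → 31 + 32 = 63. Stack: [63]
LOAD_FAST b → push 30. Stack: [63, 30]
BINARY_OP * → 63 * 30 = 1890. Stack: [1890]
STORE_FAST q → q=1890. Stack: []
LOAD_FAST_LOAD_FAST a,q → push 31,1890. Stack: [31, 1890]
BINARY_OP % → 31 % 1890 = 31. Stack: [31]
LOAD_FAST q → push 1890. Stack: [31, 1890]
BINARY_OP | → 31 | 1890 = 1919. Stack: [1919]
STORE_FAST t → t=1919. Stack: []
LOAD_CONST → push 5. Stack: [5]
LOAD_FAST q → push 1890. Stack: [5, 1890]
BINARY_OP * → 5 * 1890 = 9450. Stack: [9450]
STORE_FAST u → u=9450. Stack: []
LOAD_FAST_LOAD_FAST u,b → push 9450,30. Stack: [9450, 30]
BINARY_OP // → 9450 // 30 = 315. Stack: [315]
LOAD_CONST → push 7. Stack: [315, 7]
LOAD_FAST a → push 31. Stack: [315, 7, 31]
BINARY_OP * → 7 * 31 = 217. Stack: [315, 217]
BINARY_OP + → 315 + 217 = 532. Stack: [532]
STORE_FAST q → q=532. Stack: []
LOAD_FAST m → push 85. Stack: [85]
RETURN_VALUE → return 85.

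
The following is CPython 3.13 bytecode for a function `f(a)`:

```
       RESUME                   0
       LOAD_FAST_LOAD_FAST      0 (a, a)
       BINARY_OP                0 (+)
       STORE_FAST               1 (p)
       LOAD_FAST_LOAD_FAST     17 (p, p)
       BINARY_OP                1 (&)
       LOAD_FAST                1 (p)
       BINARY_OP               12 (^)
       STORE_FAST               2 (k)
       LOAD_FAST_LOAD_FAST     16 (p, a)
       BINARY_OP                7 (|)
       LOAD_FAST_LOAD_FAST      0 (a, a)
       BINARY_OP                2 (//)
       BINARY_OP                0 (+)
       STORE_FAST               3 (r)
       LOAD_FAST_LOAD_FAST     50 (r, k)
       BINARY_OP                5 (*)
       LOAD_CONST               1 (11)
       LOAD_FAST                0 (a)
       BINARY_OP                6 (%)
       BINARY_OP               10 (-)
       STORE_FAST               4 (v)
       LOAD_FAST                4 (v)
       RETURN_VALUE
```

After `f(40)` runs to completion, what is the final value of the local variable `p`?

LOAD_FAST_LOAD_FAST a,a → push 40,40. Stack: [40, 40]
BINARY_OP + → 40 + 40 = 80. Stack: [80]
STORE_FAST p → p=80. Stack: []
LOAD_FAST_LOAD_FAST p,p → push 80,80. Stack: [80, 80]
BINARY_OP & → 80 & 80 = 80. Stack: [80]
LOAD_FAST p → push 80. Stack: [80, 80]
BINARY_OP ^ → 80 ^ 80 = 0. Stack: [0]
STORE_FAST k → k=0. Stack: []
LOAD_FAST_LOAD_FAST p,a → push 80,40. Stack: [80, 40]
BINARY_OP | → 80 | 40 = 120. Stack: [120]
LOAD_FAST_LOAD_FAST a,a → push 40,40. Stack: [120, 40, 40]
BINARY_OP // → 40 // 40 = 1. Stack: [120, 1]
BINARY_OP + → 120 + 1 = 121. Stack: [121]
STORE_FAST r → r=121. Stack: []
LOAD_FAST_LOAD_FAST r,k → push 121,0. Stack: [121, 0]
BINARY_OP * → 121 * 0 = 0. Stack: [0]
LOAD_CONST → push 11. Stack: [0, 11]
LOAD_FAST a → push 40. Stack: [0, 11, 40]
BINARY_OP % → 11 % 40 = 11. Stack: [0, 11]
BINARY_OP - → 0 - 11 = -11. Stack: [-11]
STORE_FAST v → v=-11. Stack: []
LOAD_FAST v → push -11. Stack: [-11]
RETURN_VALUE → return -11.

80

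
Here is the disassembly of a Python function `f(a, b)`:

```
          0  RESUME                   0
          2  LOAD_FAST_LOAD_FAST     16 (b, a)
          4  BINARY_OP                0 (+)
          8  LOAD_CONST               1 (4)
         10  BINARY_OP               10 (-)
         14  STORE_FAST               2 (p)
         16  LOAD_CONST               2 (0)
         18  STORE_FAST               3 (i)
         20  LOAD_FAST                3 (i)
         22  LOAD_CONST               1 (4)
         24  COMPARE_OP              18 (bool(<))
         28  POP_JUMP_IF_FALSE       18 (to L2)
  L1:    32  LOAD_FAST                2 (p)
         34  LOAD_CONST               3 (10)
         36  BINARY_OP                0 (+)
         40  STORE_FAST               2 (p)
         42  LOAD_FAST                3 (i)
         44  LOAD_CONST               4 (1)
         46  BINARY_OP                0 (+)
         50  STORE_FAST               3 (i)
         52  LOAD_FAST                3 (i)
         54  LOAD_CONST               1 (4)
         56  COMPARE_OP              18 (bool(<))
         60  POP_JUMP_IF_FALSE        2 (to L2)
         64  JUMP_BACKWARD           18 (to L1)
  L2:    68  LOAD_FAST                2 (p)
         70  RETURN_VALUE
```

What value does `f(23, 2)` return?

61

LOAD_FAST_LOAD_FAST b,a → push 2,23. Stack: [2, 23]
BINARY_OP + → 2 + 23 = 25. Stack: [25]
LOAD_CONST → push 4. Stack: [25, 4]
BINARY_OP - → 25 - 4 = 21. Stack: [21]
STORE_FAST p → p=21. Stack: []
LOAD_CONST → push 0. Stack: [0]
STORE_FAST i → i=0. Stack: []
LOAD_FAST i → push 0. Stack: [0]
LOAD_CONST → push 4. Stack: [0, 4]
COMPARE_OP bool(<) → 0 vs 4 = True. Stack: [True]
POP_JUMP_IF_FALSE → pop True; no jump. Stack: []
LOAD_FAST p → push 21. Stack: [21]
LOAD_CONST → push 10. Stack: [21, 10]
BINARY_OP + → 21 + 10 = 31. Stack: [31]
STORE_FAST p → p=31. Stack: []
LOAD_FAST i → push 0. Stack: [0]
LOAD_CONST → push 1. Stack: [0, 1]
BINARY_OP + → 0 + 1 = 1. Stack: [1]
STORE_FAST i → i=1. Stack: []
LOAD_FAST i → push 1. Stack: [1]
LOAD_CONST → push 4. Stack: [1, 4]
COMPARE_OP bool(<) → 1 vs 4 = True. Stack: [True]
POP_JUMP_IF_FALSE → pop True; no jump. Stack: []
LOAD_FAST p → push 31. Stack: [31]
LOAD_CONST → push 10. Stack: [31, 10]
BINARY_OP + → 31 + 10 = 41. Stack: [41]
STORE_FAST p → p=41. Stack: []
LOAD_FAST i → push 1. Stack: [1]
LOAD_CONST → push 1. Stack: [1, 1]
BINARY_OP + → 1 + 1 = 2. Stack: [2]
STORE_FAST i → i=2. Stack: []
LOAD_FAST i → push 2. Stack: [2]
LOAD_CONST → push 4. Stack: [2, 4]
COMPARE_OP bool(<) → 2 vs 4 = True. Stack: [True]
POP_JUMP_IF_FALSE → pop True; no jump. Stack: []
LOAD_FAST p → push 41. Stack: [41]
LOAD_CONST → push 10. Stack: [41, 10]
BINARY_OP + → 41 + 10 = 51. Stack: [51]
STORE_FAST p → p=51. Stack: []
LOAD_FAST i → push 2. Stack: [2]
LOAD_CONST → push 1. Stack: [2, 1]
BINARY_OP + → 2 + 1 = 3. Stack: [3]
STORE_FAST i → i=3. Stack: []
LOAD_FAST i → push 3. Stack: [3]
LOAD_CONST → push 4. Stack: [3, 4]
COMPARE_OP bool(<) → 3 vs 4 = True. Stack: [True]
POP_JUMP_IF_FALSE → pop True; no jump. Stack: []
LOAD_FAST p → push 51. Stack: [51]
LOAD_CONST → push 10. Stack: [51, 10]
BINARY_OP + → 51 + 10 = 61. Stack: [61]
STORE_FAST p → p=61. Stack: []
LOAD_FAST i → push 3. Stack: [3]
LOAD_CONST → push 1. Stack: [3, 1]
BINARY_OP + → 3 + 1 = 4. Stack: [4]
STORE_FAST i → i=4. Stack: []
LOAD_FAST i → push 4. Stack: [4]
LOAD_CONST → push 4. Stack: [4, 4]
COMPARE_OP bool(<) → 4 vs 4 = False. Stack: [False]
POP_JUMP_IF_FALSE → pop False; jump. Stack: []
LOAD_FAST p → push 61. Stack: [61]
RETURN_VALUE → return 61.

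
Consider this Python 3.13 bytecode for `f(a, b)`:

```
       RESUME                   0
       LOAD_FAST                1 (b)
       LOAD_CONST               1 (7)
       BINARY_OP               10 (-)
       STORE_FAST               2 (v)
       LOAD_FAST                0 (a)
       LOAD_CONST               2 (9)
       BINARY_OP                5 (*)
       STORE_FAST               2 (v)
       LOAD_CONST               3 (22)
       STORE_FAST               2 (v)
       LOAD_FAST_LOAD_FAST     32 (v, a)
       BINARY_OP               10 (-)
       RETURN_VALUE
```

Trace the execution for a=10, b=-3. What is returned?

LOAD_FAST b → push -3. Stack: [-3]
LOAD_CONST → push 7. Stack: [-3, 7]
BINARY_OP - → -3 - 7 = -10. Stack: [-10]
STORE_FAST v → v=-10. Stack: []
LOAD_FAST a → push 10. Stack: [10]
LOAD_CONST → push 9. Stack: [10, 9]
BINARY_OP * → 10 * 9 = 90. Stack: [90]
STORE_FAST v → v=90. Stack: []
LOAD_CONST → push 22. Stack: [22]
STORE_FAST v → v=22. Stack: []
LOAD_FAST_LOAD_FAST v,a → push 22,10. Stack: [22, 10]
BINARY_OP - → 22 - 10 = 12. Stack: [12]
RETURN_VALUE → return 12.

12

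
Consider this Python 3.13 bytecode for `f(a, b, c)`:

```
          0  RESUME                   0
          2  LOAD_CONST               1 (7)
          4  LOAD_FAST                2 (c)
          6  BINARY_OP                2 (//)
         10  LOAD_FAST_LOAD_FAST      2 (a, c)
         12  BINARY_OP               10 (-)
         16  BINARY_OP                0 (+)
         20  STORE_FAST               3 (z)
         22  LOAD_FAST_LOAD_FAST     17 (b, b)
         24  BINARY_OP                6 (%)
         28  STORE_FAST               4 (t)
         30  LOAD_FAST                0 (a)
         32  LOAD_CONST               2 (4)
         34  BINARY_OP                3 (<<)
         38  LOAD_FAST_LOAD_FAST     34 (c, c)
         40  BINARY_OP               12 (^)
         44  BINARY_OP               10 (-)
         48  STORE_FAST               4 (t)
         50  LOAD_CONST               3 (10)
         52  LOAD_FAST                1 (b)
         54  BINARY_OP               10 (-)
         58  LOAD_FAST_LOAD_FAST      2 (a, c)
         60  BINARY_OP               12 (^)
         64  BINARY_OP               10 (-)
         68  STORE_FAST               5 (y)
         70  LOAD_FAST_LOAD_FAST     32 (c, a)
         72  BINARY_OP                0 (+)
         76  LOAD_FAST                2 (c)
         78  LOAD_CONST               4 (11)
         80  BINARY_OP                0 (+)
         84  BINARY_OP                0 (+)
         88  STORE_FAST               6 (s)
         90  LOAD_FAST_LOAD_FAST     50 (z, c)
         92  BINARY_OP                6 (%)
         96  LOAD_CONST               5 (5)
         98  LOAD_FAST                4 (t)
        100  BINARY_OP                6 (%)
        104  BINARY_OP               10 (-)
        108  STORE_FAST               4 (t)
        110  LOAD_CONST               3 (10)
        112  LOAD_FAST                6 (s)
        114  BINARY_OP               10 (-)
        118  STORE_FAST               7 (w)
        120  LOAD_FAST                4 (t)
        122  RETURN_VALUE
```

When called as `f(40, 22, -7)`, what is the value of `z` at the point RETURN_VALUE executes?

LOAD_CONST → push 7. Stack: [7]
LOAD_FAST c → push -7. Stack: [7, -7]
BINARY_OP // → 7 // -7 = -1. Stack: [-1]
LOAD_FAST_LOAD_FAST a,c → push 40,-7. Stack: [-1, 40, -7]
BINARY_OP - → 40 - -7 = 47. Stack: [-1, 47]
BINARY_OP + → -1 + 47 = 46. Stack: [46]
STORE_FAST z → z=46. Stack: []
LOAD_FAST_LOAD_FAST b,b → push 22,22. Stack: [22, 22]
BINARY_OP % → 22 % 22 = 0. Stack: [0]
STORE_FAST t → t=0. Stack: []
LOAD_FAST a → push 40. Stack: [40]
LOAD_CONST → push 4. Stack: [40, 4]
BINARY_OP << → 40 << 4 = 640. Stack: [640]
LOAD_FAST_LOAD_FAST c,c → push -7,-7. Stack: [640, -7, -7]
BINARY_OP ^ → -7 ^ -7 = 0. Stack: [640, 0]
BINARY_OP - → 640 - 0 = 640. Stack: [640]
STORE_FAST t → t=640. Stack: []
LOAD_CONST → push 10. Stack: [10]
LOAD_FAST b → push 22. Stack: [10, 22]
BINARY_OP - → 10 - 22 = -12. Stack: [-12]
LOAD_FAST_LOAD_FAST a,c → push 40,-7. Stack: [-12, 40, -7]
BINARY_OP ^ → 40 ^ -7 = -47. Stack: [-12, -47]
BINARY_OP - → -12 - -47 = 35. Stack: [35]
STORE_FAST y → y=35. Stack: []
LOAD_FAST_LOAD_FAST c,a → push -7,40. Stack: [-7, 40]
BINARY_OP + → -7 + 40 = 33. Stack: [33]
LOAD_FAST c → push -7. Stack: [33, -7]
LOAD_CONST → push 11. Stack: [33, -7, 11]
BINARY_OP + → -7 + 11 = 4. Stack: [33, 4]
BINARY_OP + → 33 + 4 = 37. Stack: [37]
STORE_FAST s → s=37. Stack: []
LOAD_FAST_LOAD_FAST z,c → push 46,-7. Stack: [46, -7]
BINARY_OP % → 46 % -7 = -3. Stack: [-3]
LOAD_CONST → push 5. Stack: [-3, 5]
LOAD_FAST t → push 640. Stack: [-3, 5, 640]
BINARY_OP % → 5 % 640 = 5. Stack: [-3, 5]
BINARY_OP - → -3 - 5 = -8. Stack: [-8]
STORE_FAST t → t=-8. Stack: []
LOAD_CONST → push 10. Stack: [10]
LOAD_FAST s → push 37. Stack: [10, 37]
BINARY_OP - → 10 - 37 = -27. Stack: [-27]
STORE_FAST w → w=-27. Stack: []
LOAD_FAST t → push -8. Stack: [-8]
RETURN_VALUE → return -8.

46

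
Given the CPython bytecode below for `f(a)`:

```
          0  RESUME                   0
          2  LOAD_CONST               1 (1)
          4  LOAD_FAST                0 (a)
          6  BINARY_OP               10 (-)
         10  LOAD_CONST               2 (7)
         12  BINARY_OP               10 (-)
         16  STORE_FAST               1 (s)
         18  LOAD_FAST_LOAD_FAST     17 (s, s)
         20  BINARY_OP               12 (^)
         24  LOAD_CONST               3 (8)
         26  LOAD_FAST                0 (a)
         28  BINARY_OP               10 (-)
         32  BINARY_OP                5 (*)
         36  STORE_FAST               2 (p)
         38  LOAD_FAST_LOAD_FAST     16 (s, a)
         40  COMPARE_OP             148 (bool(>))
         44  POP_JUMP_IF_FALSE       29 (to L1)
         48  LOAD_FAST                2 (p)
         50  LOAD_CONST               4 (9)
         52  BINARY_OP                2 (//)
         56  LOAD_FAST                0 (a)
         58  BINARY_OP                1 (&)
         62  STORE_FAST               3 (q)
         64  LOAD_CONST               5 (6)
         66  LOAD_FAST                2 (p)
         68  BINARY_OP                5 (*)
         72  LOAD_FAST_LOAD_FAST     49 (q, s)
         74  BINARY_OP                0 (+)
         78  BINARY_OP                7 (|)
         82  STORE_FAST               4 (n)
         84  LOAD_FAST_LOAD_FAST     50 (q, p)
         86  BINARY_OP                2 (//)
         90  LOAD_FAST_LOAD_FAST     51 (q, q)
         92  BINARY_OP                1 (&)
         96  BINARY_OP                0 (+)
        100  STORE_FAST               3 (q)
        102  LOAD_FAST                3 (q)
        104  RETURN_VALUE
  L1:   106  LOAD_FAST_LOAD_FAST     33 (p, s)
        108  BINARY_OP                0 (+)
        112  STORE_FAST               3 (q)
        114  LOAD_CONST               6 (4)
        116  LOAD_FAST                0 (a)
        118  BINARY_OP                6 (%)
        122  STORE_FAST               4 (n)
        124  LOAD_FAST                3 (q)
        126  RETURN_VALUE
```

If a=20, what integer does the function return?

-26

LOAD_CONST → push 1. Stack: [1]
LOAD_FAST a → push 20. Stack: [1, 20]
BINARY_OP - → 1 - 20 = -19. Stack: [-19]
LOAD_CONST → push 7. Stack: [-19, 7]
BINARY_OP - → -19 - 7 = -26. Stack: [-26]
STORE_FAST s → s=-26. Stack: []
LOAD_FAST_LOAD_FAST s,s → push -26,-26. Stack: [-26, -26]
BINARY_OP ^ → -26 ^ -26 = 0. Stack: [0]
LOAD_CONST → push 8. Stack: [0, 8]
LOAD_FAST a → push 20. Stack: [0, 8, 20]
BINARY_OP - → 8 - 20 = -12. Stack: [0, -12]
BINARY_OP * → 0 * -12 = 0. Stack: [0]
STORE_FAST p → p=0. Stack: []
LOAD_FAST_LOAD_FAST s,a → push -26,20. Stack: [-26, 20]
COMPARE_OP bool(>) → -26 vs 20 = False. Stack: [False]
POP_JUMP_IF_FALSE → pop False; jump. Stack: []
LOAD_FAST_LOAD_FAST p,s → push 0,-26. Stack: [0, -26]
BINARY_OP + → 0 + -26 = -26. Stack: [-26]
STORE_FAST q → q=-26. Stack: []
LOAD_CONST → push 4. Stack: [4]
LOAD_FAST a → push 20. Stack: [4, 20]
BINARY_OP % → 4 % 20 = 4. Stack: [4]
STORE_FAST n → n=4. Stack: []
LOAD_FAST q → push -26. Stack: [-26]
RETURN_VALUE → return -26.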